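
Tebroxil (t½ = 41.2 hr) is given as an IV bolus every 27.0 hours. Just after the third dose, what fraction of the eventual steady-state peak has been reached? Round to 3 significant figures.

k = ln 2 / 41.2 = 0.01682 hr⁻¹
f_n = 1 − e^(−nkτ) = 1 − e^(−3 × 0.01682 × 27.0) = 1 − e^(−1.363) = 1 − 0.2560 ≈ 0.744

0.744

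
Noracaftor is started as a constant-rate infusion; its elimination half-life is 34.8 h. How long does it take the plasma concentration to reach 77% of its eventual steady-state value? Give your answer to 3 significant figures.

73.8 hours

k = ln 2 / 34.8 = 0.01992 h⁻¹
f = 1 − e^(−kt)  ⇒  t = −ln(1 − f) / k
t = −ln(1 − 0.77) / 0.01992 = 1.470 / 0.01992 ≈ 73.8 hours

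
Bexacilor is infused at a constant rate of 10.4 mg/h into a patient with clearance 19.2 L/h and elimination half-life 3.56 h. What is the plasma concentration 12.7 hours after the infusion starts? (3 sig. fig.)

0.496 mg/L

Css = rate / CL = 10.4 / 19.2 = 0.5417 mg/L
k = ln 2 / 3.56 = 0.1947 h⁻¹
C(t) = Css (1 − e^(−kt)) = 0.5417 × (1 − e^(−2.473)) = 0.5417 × 0.9156 ≈ 0.496 mg/L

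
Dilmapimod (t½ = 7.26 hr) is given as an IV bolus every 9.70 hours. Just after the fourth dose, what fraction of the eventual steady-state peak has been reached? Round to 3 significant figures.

k = ln 2 / 7.26 = 0.09547 hr⁻¹
f_n = 1 − e^(−nkτ) = 1 − e^(−4 × 0.09547 × 9.70) = 1 − e^(−3.704) = 1 − 0.02461 ≈ 0.975

0.975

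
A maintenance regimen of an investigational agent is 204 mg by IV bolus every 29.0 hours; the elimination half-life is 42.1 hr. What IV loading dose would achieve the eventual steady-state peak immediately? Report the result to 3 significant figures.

k = ln 2 / 42.1 = 0.01646 hr⁻¹
Accumulation ratio R = 1 / (1 − e^(−kτ)) = 1 / (1 − e^(−0.01646×29.0)) = 1 / (1 − 0.6204) = 2.634
Loading dose = maintenance dose × R = 204 × 2.634 ≈ 537 mg

537 mg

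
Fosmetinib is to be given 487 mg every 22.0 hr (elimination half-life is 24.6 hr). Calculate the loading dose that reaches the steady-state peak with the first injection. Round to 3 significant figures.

1050 mg

k = ln 2 / 24.6 = 0.02818 hr⁻¹
Accumulation ratio R = 1 / (1 − e^(−kτ)) = 1 / (1 − e^(−0.02818×22.0)) = 1 / (1 − 0.5380) = 2.165
Loading dose = maintenance dose × R = 487 × 2.165 ≈ 1050 mg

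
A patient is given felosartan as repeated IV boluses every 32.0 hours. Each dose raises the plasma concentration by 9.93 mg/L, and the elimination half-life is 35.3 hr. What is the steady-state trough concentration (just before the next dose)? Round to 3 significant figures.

11.4 mg/L

k = ln 2 / 35.3 = 0.01964 hr⁻¹
Fraction remaining after one interval: e^(−kτ) = e^(−0.01964 × 32.0) = 0.5335
R = 1 / (1 − 0.5335) = 2.143
Css,max = 9.93 × 2.143 = 21.28 mg/L
Css,min = Css,max × e^(−kτ) = 21.28 × 0.5335 ≈ 11.4 mg/L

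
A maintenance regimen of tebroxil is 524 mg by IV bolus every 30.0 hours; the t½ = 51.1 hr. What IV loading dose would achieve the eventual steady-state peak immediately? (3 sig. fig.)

k = ln 2 / 51.1 = 0.01356 hr⁻¹
Accumulation ratio R = 1 / (1 − e^(−kτ)) = 1 / (1 − e^(−0.01356×30.0)) = 1 / (1 − 0.6657) = 2.991
Loading dose = maintenance dose × R = 524 × 2.991 ≈ 1570 mg

1570 mg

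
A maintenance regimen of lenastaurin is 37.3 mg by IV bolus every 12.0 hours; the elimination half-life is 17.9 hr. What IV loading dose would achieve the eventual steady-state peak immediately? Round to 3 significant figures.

k = ln 2 / 17.9 = 0.03872 hr⁻¹
Accumulation ratio R = 1 / (1 − e^(−kτ)) = 1 / (1 − e^(−0.03872×12.0)) = 1 / (1 − 0.6283) = 2.691
Loading dose = maintenance dose × R = 37.3 × 2.691 ≈ 100 mg

100 mg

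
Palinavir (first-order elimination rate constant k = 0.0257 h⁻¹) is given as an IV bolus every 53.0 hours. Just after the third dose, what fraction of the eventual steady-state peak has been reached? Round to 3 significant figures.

0.983

f_n = 1 − e^(−nkτ) = 1 − e^(−3 × 0.02570 × 53.0) = 1 − e^(−4.086) = 1 − 0.01680 ≈ 0.983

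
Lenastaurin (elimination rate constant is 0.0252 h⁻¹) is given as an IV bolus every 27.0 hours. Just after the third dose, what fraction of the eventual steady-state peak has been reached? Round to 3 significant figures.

0.870

f_n = 1 − e^(−nkτ) = 1 − e^(−3 × 0.02520 × 27.0) = 1 − e^(−2.041) = 1 − 0.1299 ≈ 0.870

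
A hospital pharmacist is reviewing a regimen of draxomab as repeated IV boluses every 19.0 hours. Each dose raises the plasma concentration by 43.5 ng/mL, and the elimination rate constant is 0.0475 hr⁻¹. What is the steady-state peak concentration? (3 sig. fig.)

Fraction remaining after one interval: e^(−kτ) = e^(−0.04750 × 19.0) = 0.4056
R = 1 / (1 − 0.4056) = 1.682
Css,max = 43.5 × 1.682 ≈ 73.2 ng/mL

73.2 ng/mL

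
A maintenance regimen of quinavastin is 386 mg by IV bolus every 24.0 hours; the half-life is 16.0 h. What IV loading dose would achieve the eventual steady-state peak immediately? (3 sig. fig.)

597 mg

k = ln 2 / 16.0 = 0.04332 h⁻¹
Accumulation ratio R = 1 / (1 − e^(−kτ)) = 1 / (1 − e^(−0.04332×24.0)) = 1 / (1 − 0.3536) = 1.547
Loading dose = maintenance dose × R = 386 × 1.547 ≈ 597 mg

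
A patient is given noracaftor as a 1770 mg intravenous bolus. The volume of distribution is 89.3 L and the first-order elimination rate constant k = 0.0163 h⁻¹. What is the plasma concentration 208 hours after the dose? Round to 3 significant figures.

C₀ = dose / V = 1770 / 89.3 = 19.82 µg/mL
C(t) = C₀ e^(−kt) = 19.82 × e^(−0.01630 × 208) = 19.82 × e^(−3.390) = 19.82 × 0.03370 ≈ 0.668 µg/mL

0.668 µg/mL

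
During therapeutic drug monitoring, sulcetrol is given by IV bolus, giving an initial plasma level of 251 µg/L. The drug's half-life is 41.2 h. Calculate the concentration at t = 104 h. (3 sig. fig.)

43.6 µg/L

k = ln 2 / 41.2 = 0.01682 h⁻¹
C(t) = C₀ e^(−kt) = 251 × e^(−0.01682 × 104) = 251 × e^(−1.750) = 251 × 0.1738 ≈ 43.6 µg/L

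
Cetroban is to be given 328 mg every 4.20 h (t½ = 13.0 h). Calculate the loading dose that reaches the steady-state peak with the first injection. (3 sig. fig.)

k = ln 2 / 13.0 = 0.05332 h⁻¹
Accumulation ratio R = 1 / (1 − e^(−kτ)) = 1 / (1 − e^(−0.05332×4.20)) = 1 / (1 − 0.7994) = 4.984
Loading dose = maintenance dose × R = 328 × 4.984 ≈ 1630 mg

1630 mg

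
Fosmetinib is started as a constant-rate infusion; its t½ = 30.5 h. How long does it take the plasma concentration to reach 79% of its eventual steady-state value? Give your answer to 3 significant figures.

68.7 hours

k = ln 2 / 30.5 = 0.02273 h⁻¹
f = 1 − e^(−kt)  ⇒  t = −ln(1 − f) / k
t = −ln(1 − 0.79) / 0.02273 = 1.561 / 0.02273 ≈ 68.7 hours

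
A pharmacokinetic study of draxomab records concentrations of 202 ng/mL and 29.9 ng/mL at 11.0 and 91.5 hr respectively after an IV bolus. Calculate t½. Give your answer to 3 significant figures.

29.2 hours

k = ln(C₁/C₂) / (t₂ − t₁) = ln(202/29.9) / (91.5 − 11.0)
  = 1.910 / 80.50 = 0.02373 hr⁻¹
t½ = ln 2 / k = ln 2 / 0.02373 ≈ 29.2 hours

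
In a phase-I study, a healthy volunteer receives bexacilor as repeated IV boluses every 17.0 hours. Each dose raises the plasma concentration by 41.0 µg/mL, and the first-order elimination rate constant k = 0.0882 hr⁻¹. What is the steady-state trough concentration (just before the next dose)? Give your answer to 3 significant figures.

11.8 µg/mL

Fraction remaining after one interval: e^(−kτ) = e^(−0.08820 × 17.0) = 0.2233
R = 1 / (1 − 0.2233) = 1.287
Css,max = 41.0 × 1.287 = 52.78 µg/mL
Css,min = Css,max × e^(−kτ) = 52.78 × 0.2233 ≈ 11.8 µg/mL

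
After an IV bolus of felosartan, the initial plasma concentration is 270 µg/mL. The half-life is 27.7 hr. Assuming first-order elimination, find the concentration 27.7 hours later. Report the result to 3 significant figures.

135 µg/mL

k = ln 2 / 27.7 = 0.02502 hr⁻¹
27.7 hr is 1.000 half-lives, so C = 270 × (1/2)^1.000 = 270 × 0.5000 ≈ 135 µg/mL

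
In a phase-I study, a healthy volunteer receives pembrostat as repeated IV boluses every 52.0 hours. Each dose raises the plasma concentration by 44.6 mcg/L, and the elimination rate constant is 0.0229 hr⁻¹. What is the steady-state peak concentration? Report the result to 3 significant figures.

64.1 mcg/L

Fraction remaining after one interval: e^(−kτ) = e^(−0.02290 × 52.0) = 0.3040
R = 1 / (1 − 0.3040) = 1.437
Css,max = 44.6 × 1.437 ≈ 64.1 mcg/L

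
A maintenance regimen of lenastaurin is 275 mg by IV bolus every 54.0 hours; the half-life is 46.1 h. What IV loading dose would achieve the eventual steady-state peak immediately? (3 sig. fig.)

495 mg

k = ln 2 / 46.1 = 0.01504 h⁻¹
Accumulation ratio R = 1 / (1 − e^(−kτ)) = 1 / (1 − e^(−0.01504×54.0)) = 1 / (1 − 0.4440) = 1.799
Loading dose = maintenance dose × R = 275 × 1.799 ≈ 495 mg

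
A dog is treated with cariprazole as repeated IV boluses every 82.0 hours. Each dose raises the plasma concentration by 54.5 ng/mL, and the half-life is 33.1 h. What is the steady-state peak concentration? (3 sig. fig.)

k = ln 2 / 33.1 = 0.02094 h⁻¹
Fraction remaining after one interval: e^(−kτ) = e^(−0.02094 × 82.0) = 0.1796
R = 1 / (1 − 0.1796) = 1.219
Css,max = 54.5 × 1.219 ≈ 66.4 ng/mL

66.4 ng/mL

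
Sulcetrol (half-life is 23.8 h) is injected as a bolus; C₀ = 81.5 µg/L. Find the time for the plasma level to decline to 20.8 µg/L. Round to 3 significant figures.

46.9 hours

k = ln 2 / 23.8 = 0.02912 h⁻¹
C(t) = C₀ e^(−kt)  ⇒  t = ln(C₀/C) / k
t = ln(81.5/20.8) / 0.02912 = 1.366 / 0.02912 ≈ 46.9 hours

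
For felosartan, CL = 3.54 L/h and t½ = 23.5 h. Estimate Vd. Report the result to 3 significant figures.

120 L

k = ln 2 / t½ = ln 2 / 23.5 = 0.02950 h⁻¹
V = CL / k = 3.54 / 0.02950 ≈ 120 L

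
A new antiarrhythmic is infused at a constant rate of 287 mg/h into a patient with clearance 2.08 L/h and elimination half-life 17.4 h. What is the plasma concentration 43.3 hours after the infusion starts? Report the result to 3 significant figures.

Css = rate / CL = 287 / 2.08 = 138.0 mg/L
k = ln 2 / 17.4 = 0.03984 h⁻¹
C(t) = Css (1 − e^(−kt)) = 138.0 × (1 − e^(−1.725)) = 138.0 × 0.8218 ≈ 113 mg/L

113 mg/L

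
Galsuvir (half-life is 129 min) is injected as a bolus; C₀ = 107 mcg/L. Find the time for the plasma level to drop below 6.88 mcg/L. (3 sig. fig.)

511 minutes

k = ln 2 / 129 = 0.005373 min⁻¹
C(t) = C₀ e^(−kt)  ⇒  t = ln(C₀/C) / k
t = ln(107/6.88) / 0.005373 = 2.744 / 0.005373 ≈ 511 minutes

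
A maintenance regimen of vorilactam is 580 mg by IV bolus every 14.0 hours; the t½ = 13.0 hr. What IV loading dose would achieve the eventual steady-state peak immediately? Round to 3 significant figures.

k = ln 2 / 13.0 = 0.05332 hr⁻¹
Accumulation ratio R = 1 / (1 − e^(−kτ)) = 1 / (1 − e^(−0.05332×14.0)) = 1 / (1 − 0.4740) = 1.901
Loading dose = maintenance dose × R = 580 × 1.901 ≈ 1100 mg

1100 mg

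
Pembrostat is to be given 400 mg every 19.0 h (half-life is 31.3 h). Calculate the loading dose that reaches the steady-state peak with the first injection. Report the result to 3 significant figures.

k = ln 2 / 31.3 = 0.02215 h⁻¹
Accumulation ratio R = 1 / (1 − e^(−kτ)) = 1 / (1 − e^(−0.02215×19.0)) = 1 / (1 − 0.6565) = 2.912
Loading dose = maintenance dose × R = 400 × 2.912 ≈ 1160 mg

1160 mg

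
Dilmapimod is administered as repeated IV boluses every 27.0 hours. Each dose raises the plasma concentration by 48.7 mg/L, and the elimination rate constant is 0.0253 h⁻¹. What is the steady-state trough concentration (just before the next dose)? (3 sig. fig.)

49.7 mg/L

Fraction remaining after one interval: e^(−kτ) = e^(−0.02530 × 27.0) = 0.5050
R = 1 / (1 − 0.5050) = 2.020
Css,max = 48.7 × 2.020 = 98.39 mg/L
Css,min = Css,max × e^(−kτ) = 98.39 × 0.5050 ≈ 49.7 mg/L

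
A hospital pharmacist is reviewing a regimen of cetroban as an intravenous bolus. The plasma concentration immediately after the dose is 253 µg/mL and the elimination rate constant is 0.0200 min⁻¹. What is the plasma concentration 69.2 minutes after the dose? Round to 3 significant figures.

C(t) = C₀ e^(−kt) = 253 × e^(−0.02000 × 69.2) = 253 × e^(−1.384) = 253 × 0.2506 ≈ 63.4 µg/mL

63.4 µg/mL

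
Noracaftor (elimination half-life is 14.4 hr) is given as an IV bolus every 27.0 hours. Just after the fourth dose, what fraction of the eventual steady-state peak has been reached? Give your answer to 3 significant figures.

k = ln 2 / 14.4 = 0.04814 hr⁻¹
f_n = 1 − e^(−nkτ) = 1 − e^(−4 × 0.04814 × 27.0) = 1 − e^(−5.199) = 1 − 0.005524 ≈ 0.994

0.994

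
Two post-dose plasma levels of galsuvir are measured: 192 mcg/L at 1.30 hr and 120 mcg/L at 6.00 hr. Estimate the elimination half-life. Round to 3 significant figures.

k = ln(C₁/C₂) / (t₂ − t₁) = ln(192/120) / (6.00 − 1.30)
  = 0.4700 / 4.700 = 0.1000 hr⁻¹
t½ = ln 2 / k = ln 2 / 0.1000 ≈ 6.93 hours

6.93 hours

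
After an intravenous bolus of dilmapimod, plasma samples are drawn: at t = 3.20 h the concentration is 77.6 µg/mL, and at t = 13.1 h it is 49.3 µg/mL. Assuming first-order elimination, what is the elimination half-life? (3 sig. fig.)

k = ln(C₁/C₂) / (t₂ − t₁) = ln(77.6/49.3) / (13.1 − 3.20)
  = 0.4536 / 9.900 = 0.04582 h⁻¹
t½ = ln 2 / k = ln 2 / 0.04582 ≈ 15.1 hours

15.1 hours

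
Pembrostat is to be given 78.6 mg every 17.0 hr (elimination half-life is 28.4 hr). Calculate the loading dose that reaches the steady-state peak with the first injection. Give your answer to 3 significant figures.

231 mg

k = ln 2 / 28.4 = 0.02441 hr⁻¹
Accumulation ratio R = 1 / (1 − e^(−kτ)) = 1 / (1 − e^(−0.02441×17.0)) = 1 / (1 − 0.6604) = 2.945
Loading dose = maintenance dose × R = 78.6 × 2.945 ≈ 231 mg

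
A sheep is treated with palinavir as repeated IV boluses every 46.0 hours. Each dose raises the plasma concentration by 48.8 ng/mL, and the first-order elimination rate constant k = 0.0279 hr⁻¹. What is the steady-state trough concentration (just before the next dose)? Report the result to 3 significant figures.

18.7 ng/mL

Fraction remaining after one interval: e^(−kτ) = e^(−0.02790 × 46.0) = 0.2771
R = 1 / (1 − 0.2771) = 1.383
Css,max = 48.8 × 1.383 = 67.51 ng/mL
Css,min = Css,max × e^(−kτ) = 67.51 × 0.2771 ≈ 18.7 ng/mL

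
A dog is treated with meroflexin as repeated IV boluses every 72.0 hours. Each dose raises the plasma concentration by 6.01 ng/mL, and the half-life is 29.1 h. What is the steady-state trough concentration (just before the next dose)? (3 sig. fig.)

1.32 ng/mL

k = ln 2 / 29.1 = 0.02382 h⁻¹
Fraction remaining after one interval: e^(−kτ) = e^(−0.02382 × 72.0) = 0.1800
R = 1 / (1 − 0.1800) = 1.219
Css,max = 6.01 × 1.219 = 7.329 ng/mL
Css,min = Css,max × e^(−kτ) = 7.329 × 0.1800 ≈ 1.32 ng/mL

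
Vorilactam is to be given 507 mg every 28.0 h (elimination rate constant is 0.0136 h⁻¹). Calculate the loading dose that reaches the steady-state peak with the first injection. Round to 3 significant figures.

1600 mg

Accumulation ratio R = 1 / (1 − e^(−kτ)) = 1 / (1 − e^(−0.01360×28.0)) = 1 / (1 − 0.6833) = 3.158
Loading dose = maintenance dose × R = 507 × 3.158 ≈ 1600 mg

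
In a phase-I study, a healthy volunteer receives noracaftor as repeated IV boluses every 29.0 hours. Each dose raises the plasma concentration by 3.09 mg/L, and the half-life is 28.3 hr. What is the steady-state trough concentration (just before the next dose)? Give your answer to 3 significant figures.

k = ln 2 / 28.3 = 0.02449 hr⁻¹
Fraction remaining after one interval: e^(−kτ) = e^(−0.02449 × 29.0) = 0.4915
R = 1 / (1 − 0.4915) = 1.967
Css,max = 3.09 × 1.967 = 6.077 mg/L
Css,min = Css,max × e^(−kτ) = 6.077 × 0.4915 ≈ 2.99 mg/L

2.99 mg/L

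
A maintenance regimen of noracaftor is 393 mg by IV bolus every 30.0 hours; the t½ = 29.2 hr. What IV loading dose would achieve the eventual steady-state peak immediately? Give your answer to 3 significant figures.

k = ln 2 / 29.2 = 0.02374 hr⁻¹
Accumulation ratio R = 1 / (1 − e^(−kτ)) = 1 / (1 − e^(−0.02374×30.0)) = 1 / (1 − 0.4906) = 1.963
Loading dose = maintenance dose × R = 393 × 1.963 ≈ 771 mg

771 mg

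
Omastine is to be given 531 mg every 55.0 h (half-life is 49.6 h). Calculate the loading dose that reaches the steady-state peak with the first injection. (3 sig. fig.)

k = ln 2 / 49.6 = 0.01397 h⁻¹
Accumulation ratio R = 1 / (1 − e^(−kτ)) = 1 / (1 − e^(−0.01397×55.0)) = 1 / (1 − 0.4637) = 1.864
Loading dose = maintenance dose × R = 531 × 1.864 ≈ 990 mg

990 mg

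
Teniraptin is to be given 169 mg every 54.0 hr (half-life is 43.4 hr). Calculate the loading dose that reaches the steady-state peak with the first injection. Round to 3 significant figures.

292 mg

k = ln 2 / 43.4 = 0.01597 hr⁻¹
Accumulation ratio R = 1 / (1 − e^(−kτ)) = 1 / (1 − e^(−0.01597×54.0)) = 1 / (1 − 0.4221) = 1.730
Loading dose = maintenance dose × R = 169 × 1.730 ≈ 292 mg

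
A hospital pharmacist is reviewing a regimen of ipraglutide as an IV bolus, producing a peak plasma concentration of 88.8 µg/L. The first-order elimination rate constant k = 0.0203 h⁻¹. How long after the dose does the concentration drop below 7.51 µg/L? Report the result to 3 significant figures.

122 hours

C(t) = C₀ e^(−kt)  ⇒  t = ln(C₀/C) / k
t = ln(88.8/7.51) / 0.02030 = 2.470 / 0.02030 ≈ 122 hours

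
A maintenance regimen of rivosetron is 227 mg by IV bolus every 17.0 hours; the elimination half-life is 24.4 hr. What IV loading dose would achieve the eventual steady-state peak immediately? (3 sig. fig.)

k = ln 2 / 24.4 = 0.02841 hr⁻¹
Accumulation ratio R = 1 / (1 − e^(−kτ)) = 1 / (1 − e^(−0.02841×17.0)) = 1 / (1 − 0.6170) = 2.611
Loading dose = maintenance dose × R = 227 × 2.611 ≈ 593 mg

593 mg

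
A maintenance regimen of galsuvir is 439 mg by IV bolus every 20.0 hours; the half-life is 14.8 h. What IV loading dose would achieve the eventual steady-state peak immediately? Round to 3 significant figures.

722 mg

k = ln 2 / 14.8 = 0.04683 h⁻¹
Accumulation ratio R = 1 / (1 − e^(−kτ)) = 1 / (1 − e^(−0.04683×20.0)) = 1 / (1 − 0.3919) = 1.645
Loading dose = maintenance dose × R = 439 × 1.645 ≈ 722 mg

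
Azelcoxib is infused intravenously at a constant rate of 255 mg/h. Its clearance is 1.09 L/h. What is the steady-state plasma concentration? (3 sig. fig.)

234 mg/L

Css = infusion rate / CL = 255 / 1.09 ≈ 234 mg/L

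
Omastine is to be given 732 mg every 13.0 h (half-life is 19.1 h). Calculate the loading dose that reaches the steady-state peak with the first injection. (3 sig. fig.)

1950 mg

k = ln 2 / 19.1 = 0.03629 h⁻¹
Accumulation ratio R = 1 / (1 − e^(−kτ)) = 1 / (1 − e^(−0.03629×13.0)) = 1 / (1 − 0.6239) = 2.659
Loading dose = maintenance dose × R = 732 × 2.659 ≈ 1950 mg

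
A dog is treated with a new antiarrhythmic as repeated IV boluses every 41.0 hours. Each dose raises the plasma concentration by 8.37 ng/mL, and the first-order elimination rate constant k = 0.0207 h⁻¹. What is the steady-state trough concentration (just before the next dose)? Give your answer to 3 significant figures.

6.26 ng/mL

Fraction remaining after one interval: e^(−kτ) = e^(−0.02070 × 41.0) = 0.4280
R = 1 / (1 − 0.4280) = 1.748
Css,max = 8.37 × 1.748 = 14.63 ng/mL
Css,min = Css,max × e^(−kτ) = 14.63 × 0.4280 ≈ 6.26 ng/mL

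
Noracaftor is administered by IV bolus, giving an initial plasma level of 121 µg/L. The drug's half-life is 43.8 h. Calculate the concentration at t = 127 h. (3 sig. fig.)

k = ln 2 / 43.8 = 0.01583 h⁻¹
127 h is 2.900 half-lives, so C = 121 × (1/2)^2.900 = 121 × 0.1340 ≈ 16.2 µg/L

16.2 µg/L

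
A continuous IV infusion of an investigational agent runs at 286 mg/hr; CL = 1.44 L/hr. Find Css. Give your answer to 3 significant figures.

Css = infusion rate / CL = 286 / 1.44 ≈ 199 mg/L

199 mg/L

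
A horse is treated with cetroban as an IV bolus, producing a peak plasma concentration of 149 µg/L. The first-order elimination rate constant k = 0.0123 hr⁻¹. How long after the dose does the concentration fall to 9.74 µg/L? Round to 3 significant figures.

C(t) = C₀ e^(−kt)  ⇒  t = ln(C₀/C) / k
t = ln(149/9.74) / 0.01230 = 2.728 / 0.01230 ≈ 222 hours

222 hours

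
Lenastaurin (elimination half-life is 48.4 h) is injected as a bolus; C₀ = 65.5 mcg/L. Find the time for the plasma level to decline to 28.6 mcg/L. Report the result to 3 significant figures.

k = ln 2 / 48.4 = 0.01432 h⁻¹
C(t) = C₀ e^(−kt)  ⇒  t = ln(C₀/C) / k
t = ln(65.5/28.6) / 0.01432 = 0.8286 / 0.01432 ≈ 57.9 hours

57.9 hours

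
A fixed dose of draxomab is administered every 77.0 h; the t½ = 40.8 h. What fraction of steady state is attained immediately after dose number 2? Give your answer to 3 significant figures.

0.927

k = ln 2 / 40.8 = 0.01699 h⁻¹
f_n = 1 − e^(−nkτ) = 1 − e^(−2 × 0.01699 × 77.0) = 1 − e^(−2.616) = 1 − 0.07307 ≈ 0.927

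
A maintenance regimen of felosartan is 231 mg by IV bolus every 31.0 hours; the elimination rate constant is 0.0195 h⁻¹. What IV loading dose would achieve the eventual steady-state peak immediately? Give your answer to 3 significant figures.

509 mg

Accumulation ratio R = 1 / (1 − e^(−kτ)) = 1 / (1 − e^(−0.01950×31.0)) = 1 / (1 − 0.5463) = 2.204
Loading dose = maintenance dose × R = 231 × 2.204 ≈ 509 mg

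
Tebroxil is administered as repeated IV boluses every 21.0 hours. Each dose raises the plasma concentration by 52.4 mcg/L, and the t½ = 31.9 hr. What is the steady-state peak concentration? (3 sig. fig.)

143 mcg/L

k = ln 2 / 31.9 = 0.02173 hr⁻¹
Fraction remaining after one interval: e^(−kτ) = e^(−0.02173 × 21.0) = 0.6336
R = 1 / (1 − 0.6336) = 2.729
Css,max = 52.4 × 2.729 ≈ 143 mcg/L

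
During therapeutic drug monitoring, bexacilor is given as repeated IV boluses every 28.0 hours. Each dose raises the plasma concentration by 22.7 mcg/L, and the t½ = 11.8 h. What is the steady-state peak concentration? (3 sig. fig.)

k = ln 2 / 11.8 = 0.05874 h⁻¹
Fraction remaining after one interval: e^(−kτ) = e^(−0.05874 × 28.0) = 0.1931
R = 1 / (1 − 0.1931) = 1.239
Css,max = 22.7 × 1.239 ≈ 28.1 mcg/L

28.1 mcg/L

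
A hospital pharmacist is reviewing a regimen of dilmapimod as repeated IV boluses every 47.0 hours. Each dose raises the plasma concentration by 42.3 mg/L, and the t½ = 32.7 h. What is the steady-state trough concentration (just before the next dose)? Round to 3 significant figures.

k = ln 2 / 32.7 = 0.02120 h⁻¹
Fraction remaining after one interval: e^(−kτ) = e^(−0.02120 × 47.0) = 0.3693
R = 1 / (1 − 0.3693) = 1.585
Css,max = 42.3 × 1.585 = 67.06 mg/L
Css,min = Css,max × e^(−kτ) = 67.06 × 0.3693 ≈ 24.8 mg/L

24.8 mg/L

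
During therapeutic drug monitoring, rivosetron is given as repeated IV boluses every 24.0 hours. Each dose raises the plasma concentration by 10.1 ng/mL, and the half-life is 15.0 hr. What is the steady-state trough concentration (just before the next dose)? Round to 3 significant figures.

k = ln 2 / 15.0 = 0.04621 hr⁻¹
Fraction remaining after one interval: e^(−kτ) = e^(−0.04621 × 24.0) = 0.3299
R = 1 / (1 − 0.3299) = 1.492
Css,max = 10.1 × 1.492 = 15.07 ng/mL
Css,min = Css,max × e^(−kτ) = 15.07 × 0.3299 ≈ 4.97 ng/mL

4.97 ng/mL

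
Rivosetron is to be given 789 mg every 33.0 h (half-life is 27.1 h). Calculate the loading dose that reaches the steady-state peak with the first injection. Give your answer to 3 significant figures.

1380 mg

k = ln 2 / 27.1 = 0.02558 h⁻¹
Accumulation ratio R = 1 / (1 − e^(−kτ)) = 1 / (1 − e^(−0.02558×33.0)) = 1 / (1 − 0.4300) = 1.754
Loading dose = maintenance dose × R = 789 × 1.754 ≈ 1380 mg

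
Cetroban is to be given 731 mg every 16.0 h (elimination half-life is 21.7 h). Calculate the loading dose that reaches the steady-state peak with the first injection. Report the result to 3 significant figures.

k = ln 2 / 21.7 = 0.03194 h⁻¹
Accumulation ratio R = 1 / (1 − e^(−kτ)) = 1 / (1 − e^(−0.03194×16.0)) = 1 / (1 − 0.5998) = 2.499
Loading dose = maintenance dose × R = 731 × 2.499 ≈ 1830 mg

1830 mg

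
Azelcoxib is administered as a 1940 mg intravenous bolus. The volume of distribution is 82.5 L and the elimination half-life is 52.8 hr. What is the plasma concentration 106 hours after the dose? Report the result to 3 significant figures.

C₀ = dose / V = 1940 / 82.5 = 23.52 mg/L
k = ln 2 / 52.8 = 0.01313 hr⁻¹
C(t) = C₀ e^(−kt) = 23.52 × e^(−0.01313 × 106) = 23.52 × e^(−1.392) = 23.52 × 0.2487 ≈ 5.85 mg/L

5.85 mg/L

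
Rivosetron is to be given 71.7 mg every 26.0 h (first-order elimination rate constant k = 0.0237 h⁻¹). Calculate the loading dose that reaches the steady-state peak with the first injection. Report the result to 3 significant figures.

Accumulation ratio R = 1 / (1 − e^(−kτ)) = 1 / (1 − e^(−0.02370×26.0)) = 1 / (1 − 0.5400) = 2.174
Loading dose = maintenance dose × R = 71.7 × 2.174 ≈ 156 mg

156 mg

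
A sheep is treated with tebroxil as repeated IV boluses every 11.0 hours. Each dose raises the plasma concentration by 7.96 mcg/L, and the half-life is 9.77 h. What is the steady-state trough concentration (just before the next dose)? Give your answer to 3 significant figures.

k = ln 2 / 9.77 = 0.07095 h⁻¹
Fraction remaining after one interval: e^(−kτ) = e^(−0.07095 × 11.0) = 0.4582
R = 1 / (1 − 0.4582) = 1.846
Css,max = 7.96 × 1.846 = 14.69 mcg/L
Css,min = Css,max × e^(−kτ) = 14.69 × 0.4582 ≈ 6.73 mcg/L

6.73 mcg/L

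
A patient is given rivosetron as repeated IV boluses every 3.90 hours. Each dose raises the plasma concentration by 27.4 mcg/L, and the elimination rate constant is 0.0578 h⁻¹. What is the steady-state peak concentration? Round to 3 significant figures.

Fraction remaining after one interval: e^(−kτ) = e^(−0.05780 × 3.90) = 0.7982
R = 1 / (1 − 0.7982) = 4.955
Css,max = 27.4 × 4.955 ≈ 136 mcg/L

136 mcg/L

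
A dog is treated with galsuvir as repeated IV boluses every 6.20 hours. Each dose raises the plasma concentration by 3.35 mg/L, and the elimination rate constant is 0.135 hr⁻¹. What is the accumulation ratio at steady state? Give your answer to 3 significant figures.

1.76

Fraction remaining after one interval: e^(−kτ) = e^(−0.1350 × 6.20) = 0.4330
R = 1 / (1 − 0.4330) = 1 / 0.5670 ≈ 1.76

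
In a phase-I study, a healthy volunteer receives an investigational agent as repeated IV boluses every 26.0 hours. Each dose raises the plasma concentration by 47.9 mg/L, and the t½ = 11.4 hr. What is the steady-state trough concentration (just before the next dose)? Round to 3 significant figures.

12.4 mg/L

k = ln 2 / 11.4 = 0.06080 hr⁻¹
Fraction remaining after one interval: e^(−kτ) = e^(−0.06080 × 26.0) = 0.2058
R = 1 / (1 − 0.2058) = 1.259
Css,max = 47.9 × 1.259 = 60.31 mg/L
Css,min = Css,max × e^(−kτ) = 60.31 × 0.2058 ≈ 12.4 mg/L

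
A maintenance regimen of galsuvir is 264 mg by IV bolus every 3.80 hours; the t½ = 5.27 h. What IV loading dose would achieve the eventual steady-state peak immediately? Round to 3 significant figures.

k = ln 2 / 5.27 = 0.1315 h⁻¹
Accumulation ratio R = 1 / (1 − e^(−kτ)) = 1 / (1 − e^(−0.1315×3.80)) = 1 / (1 − 0.6067) = 2.542
Loading dose = maintenance dose × R = 264 × 2.542 ≈ 671 mg

671 mg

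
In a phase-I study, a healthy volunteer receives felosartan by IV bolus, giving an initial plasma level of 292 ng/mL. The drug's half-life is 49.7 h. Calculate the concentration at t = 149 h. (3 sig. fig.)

36.6 ng/mL

k = ln 2 / 49.7 = 0.01395 h⁻¹
C(t) = C₀ e^(−kt) = 292 × e^(−0.01395 × 149) = 292 × e^(−2.078) = 292 × 0.1252 ≈ 36.6 ng/mL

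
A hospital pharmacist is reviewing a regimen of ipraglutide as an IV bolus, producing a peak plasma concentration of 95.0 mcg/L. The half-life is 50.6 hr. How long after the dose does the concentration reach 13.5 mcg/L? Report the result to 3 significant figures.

k = ln 2 / 50.6 = 0.01370 hr⁻¹
C(t) = C₀ e^(−kt)  ⇒  t = ln(C₀/C) / k
t = ln(95.0/13.5) / 0.01370 = 1.951 / 0.01370 ≈ 142 hours

142 hours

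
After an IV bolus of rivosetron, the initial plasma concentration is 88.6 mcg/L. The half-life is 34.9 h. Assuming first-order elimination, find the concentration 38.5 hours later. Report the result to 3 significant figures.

k = ln 2 / 34.9 = 0.01986 h⁻¹
C(t) = C₀ e^(−kt) = 88.6 × e^(−0.01986 × 38.5) = 88.6 × e^(−0.7646) = 88.6 × 0.4655 ≈ 41.2 mcg/L

41.2 mcg/L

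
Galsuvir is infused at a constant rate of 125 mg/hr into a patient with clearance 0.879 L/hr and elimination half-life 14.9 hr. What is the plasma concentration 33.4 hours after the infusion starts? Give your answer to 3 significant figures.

112 mg/L

Css = rate / CL = 125 / 0.879 = 142.2 mg/L
k = ln 2 / 14.9 = 0.04652 hr⁻¹
C(t) = Css (1 − e^(−kt)) = 142.2 × (1 − e^(−1.554)) = 142.2 × 0.7885 ≈ 112 mg/L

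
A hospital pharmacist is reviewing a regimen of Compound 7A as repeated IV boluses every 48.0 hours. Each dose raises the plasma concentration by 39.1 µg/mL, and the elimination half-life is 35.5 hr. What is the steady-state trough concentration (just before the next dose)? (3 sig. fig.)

k = ln 2 / 35.5 = 0.01953 hr⁻¹
Fraction remaining after one interval: e^(−kτ) = e^(−0.01953 × 48.0) = 0.3917
R = 1 / (1 − 0.3917) = 1.644
Css,max = 39.1 × 1.644 = 64.28 µg/mL
Css,min = Css,max × e^(−kτ) = 64.28 × 0.3917 ≈ 25.2 µg/mL

25.2 µg/mL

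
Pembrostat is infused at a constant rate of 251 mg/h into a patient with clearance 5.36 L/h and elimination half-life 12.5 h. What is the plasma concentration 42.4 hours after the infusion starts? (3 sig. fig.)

42.4 mg/L

Css = rate / CL = 251 / 5.36 = 46.83 mg/L
k = ln 2 / 12.5 = 0.05545 h⁻¹
C(t) = Css (1 − e^(−kt)) = 46.83 × (1 − e^(−2.351)) = 46.83 × 0.9047 ≈ 42.4 mg/L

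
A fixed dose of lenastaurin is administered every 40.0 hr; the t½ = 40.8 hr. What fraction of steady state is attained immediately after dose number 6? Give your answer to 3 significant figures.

k = ln 2 / 40.8 = 0.01699 hr⁻¹
f_n = 1 − e^(−nkτ) = 1 − e^(−6 × 0.01699 × 40.0) = 1 − e^(−4.077) = 1 − 0.01695 ≈ 0.983

0.983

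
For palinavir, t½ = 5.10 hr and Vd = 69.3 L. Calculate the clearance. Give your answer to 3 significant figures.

k = ln 2 / t½ = ln 2 / 5.10 = 0.1359 hr⁻¹
CL = k · V = 0.1359 × 69.3 ≈ 9.42 L/hr

9.42 L/hr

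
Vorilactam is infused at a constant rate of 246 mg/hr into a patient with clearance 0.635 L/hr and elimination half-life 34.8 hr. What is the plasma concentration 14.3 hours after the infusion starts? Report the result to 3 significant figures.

Css = rate / CL = 246 / 0.635 = 387.4 µg/mL
k = ln 2 / 34.8 = 0.01992 hr⁻¹
C(t) = Css (1 − e^(−kt)) = 387.4 × (1 − e^(−0.2848)) = 387.4 × 0.2479 ≈ 96.0 µg/mL

96.0 µg/mL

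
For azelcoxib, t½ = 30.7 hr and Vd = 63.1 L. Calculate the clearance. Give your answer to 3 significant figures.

k = ln 2 / t½ = ln 2 / 30.7 = 0.02258 hr⁻¹
CL = k · V = 0.02258 × 63.1 ≈ 1.42 L/hr

1.42 L/hr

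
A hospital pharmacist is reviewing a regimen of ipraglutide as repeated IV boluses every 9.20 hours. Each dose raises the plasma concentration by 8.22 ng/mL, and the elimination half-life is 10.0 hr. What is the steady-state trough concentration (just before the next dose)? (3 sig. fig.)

k = ln 2 / 10.0 = 0.06931 hr⁻¹
Fraction remaining after one interval: e^(−kτ) = e^(−0.06931 × 9.20) = 0.5285
R = 1 / (1 − 0.5285) = 2.121
Css,max = 8.22 × 2.121 = 17.43 ng/mL
Css,min = Css,max × e^(−kτ) = 17.43 × 0.5285 ≈ 9.21 ng/mL

9.21 ng/mL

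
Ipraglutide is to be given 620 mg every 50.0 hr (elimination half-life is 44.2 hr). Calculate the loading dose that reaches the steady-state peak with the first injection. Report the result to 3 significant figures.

k = ln 2 / 44.2 = 0.01568 hr⁻¹
Accumulation ratio R = 1 / (1 − e^(−kτ)) = 1 / (1 − e^(−0.01568×50.0)) = 1 / (1 − 0.4565) = 1.840
Loading dose = maintenance dose × R = 620 × 1.840 ≈ 1140 mg

1140 mg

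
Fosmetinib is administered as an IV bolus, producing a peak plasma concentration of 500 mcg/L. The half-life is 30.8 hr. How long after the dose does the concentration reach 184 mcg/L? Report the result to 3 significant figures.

44.4 hours

k = ln 2 / 30.8 = 0.02250 hr⁻¹
C(t) = C₀ e^(−kt)  ⇒  t = ln(C₀/C) / k
t = ln(500/184) / 0.02250 = 0.9997 / 0.02250 ≈ 44.4 hours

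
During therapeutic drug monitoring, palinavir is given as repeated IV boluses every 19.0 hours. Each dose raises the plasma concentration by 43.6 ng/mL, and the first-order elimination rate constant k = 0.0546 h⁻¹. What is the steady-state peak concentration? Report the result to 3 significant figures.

67.5 ng/mL

Fraction remaining after one interval: e^(−kτ) = e^(−0.05460 × 19.0) = 0.3544
R = 1 / (1 − 0.3544) = 1.549
Css,max = 43.6 × 1.549 ≈ 67.5 ng/mL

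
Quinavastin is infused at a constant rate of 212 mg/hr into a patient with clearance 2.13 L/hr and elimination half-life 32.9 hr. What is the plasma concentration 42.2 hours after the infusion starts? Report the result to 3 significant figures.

Css = rate / CL = 212 / 2.13 = 99.53 mg/L
k = ln 2 / 32.9 = 0.02107 hr⁻¹
C(t) = Css (1 − e^(−kt)) = 99.53 × (1 − e^(−0.8891)) = 99.53 × 0.5890 ≈ 58.6 mg/L

58.6 mg/L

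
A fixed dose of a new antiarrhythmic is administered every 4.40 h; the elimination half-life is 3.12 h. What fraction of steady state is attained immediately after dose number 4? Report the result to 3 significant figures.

k = ln 2 / 3.12 = 0.2222 h⁻¹
f_n = 1 − e^(−nkτ) = 1 − e^(−4 × 0.2222 × 4.40) = 1 − e^(−3.910) = 1 − 0.02004 ≈ 0.980

0.980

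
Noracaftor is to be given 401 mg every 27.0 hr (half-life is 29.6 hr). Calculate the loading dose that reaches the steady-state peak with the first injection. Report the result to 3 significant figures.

k = ln 2 / 29.6 = 0.02342 hr⁻¹
Accumulation ratio R = 1 / (1 − e^(−kτ)) = 1 / (1 − e^(−0.02342×27.0)) = 1 / (1 − 0.5314) = 2.134
Loading dose = maintenance dose × R = 401 × 2.134 ≈ 856 mg

856 mg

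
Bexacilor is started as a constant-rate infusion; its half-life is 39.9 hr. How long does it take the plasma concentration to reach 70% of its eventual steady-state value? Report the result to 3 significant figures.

k = ln 2 / 39.9 = 0.01737 hr⁻¹
f = 1 − e^(−kt)  ⇒  t = −ln(1 − f) / k
t = −ln(1 − 0.7) / 0.01737 = 1.204 / 0.01737 ≈ 69.3 hours

69.3 hours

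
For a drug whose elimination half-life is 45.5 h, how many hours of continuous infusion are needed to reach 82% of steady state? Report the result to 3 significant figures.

113 hours

k = ln 2 / 45.5 = 0.01523 h⁻¹
f = 1 − e^(−kt)  ⇒  t = −ln(1 − f) / k
t = −ln(1 − 0.82) / 0.01523 = 1.715 / 0.01523 ≈ 113 hours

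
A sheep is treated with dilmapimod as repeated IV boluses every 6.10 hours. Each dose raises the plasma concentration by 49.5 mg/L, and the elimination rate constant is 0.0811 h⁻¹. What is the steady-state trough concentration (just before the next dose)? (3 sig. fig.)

Fraction remaining after one interval: e^(−kτ) = e^(−0.08110 × 6.10) = 0.6097
R = 1 / (1 − 0.6097) = 2.562
Css,max = 49.5 × 2.562 = 126.8 mg/L
Css,min = Css,max × e^(−kτ) = 126.8 × 0.6097 ≈ 77.3 mg/L

77.3 mg/L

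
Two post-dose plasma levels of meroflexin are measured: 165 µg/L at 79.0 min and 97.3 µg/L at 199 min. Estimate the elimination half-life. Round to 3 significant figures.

k = ln(C₁/C₂) / (t₂ − t₁) = ln(165/97.3) / (199 − 79.0)
  = 0.5281 / 120.0 = 0.004401 min⁻¹
t½ = ln 2 / k = ln 2 / 0.004401 ≈ 157 minutes

157 minutes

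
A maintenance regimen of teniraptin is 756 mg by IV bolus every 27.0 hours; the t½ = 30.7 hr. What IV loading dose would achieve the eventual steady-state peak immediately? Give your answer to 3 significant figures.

1660 mg

k = ln 2 / 30.7 = 0.02258 hr⁻¹
Accumulation ratio R = 1 / (1 − e^(−kτ)) = 1 / (1 − e^(−0.02258×27.0)) = 1 / (1 − 0.5436) = 2.191
Loading dose = maintenance dose × R = 756 × 2.191 ≈ 1660 mg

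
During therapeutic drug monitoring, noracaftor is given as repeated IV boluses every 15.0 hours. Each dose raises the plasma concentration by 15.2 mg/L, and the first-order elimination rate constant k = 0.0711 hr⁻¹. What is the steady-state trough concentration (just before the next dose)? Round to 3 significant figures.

Fraction remaining after one interval: e^(−kτ) = e^(−0.07110 × 15.0) = 0.3442
R = 1 / (1 − 0.3442) = 1.525
Css,max = 15.2 × 1.525 = 23.18 mg/L
Css,min = Css,max × e^(−kτ) = 23.18 × 0.3442 ≈ 7.98 mg/L

7.98 mg/L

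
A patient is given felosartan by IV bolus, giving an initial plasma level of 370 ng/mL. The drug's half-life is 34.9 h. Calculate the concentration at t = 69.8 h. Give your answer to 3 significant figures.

k = ln 2 / 34.9 = 0.01986 h⁻¹
69.8 h is 2.000 half-lives, so C = 370 × (1/2)^2.000 = 370 × 0.2500 ≈ 92.5 ng/mL

92.5 ng/mL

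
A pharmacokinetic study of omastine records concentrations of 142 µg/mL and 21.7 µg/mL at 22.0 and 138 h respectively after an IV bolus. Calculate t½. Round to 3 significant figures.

42.8 hours

k = ln(C₁/C₂) / (t₂ − t₁) = ln(142/21.7) / (138 − 22.0)
  = 1.879 / 116.0 = 0.01619 h⁻¹
t½ = ln 2 / k = ln 2 / 0.01619 ≈ 42.8 hours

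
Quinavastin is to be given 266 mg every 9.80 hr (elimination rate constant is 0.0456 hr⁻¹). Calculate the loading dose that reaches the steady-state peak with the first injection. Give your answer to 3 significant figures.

738 mg

Accumulation ratio R = 1 / (1 − e^(−kτ)) = 1 / (1 − e^(−0.04560×9.80)) = 1 / (1 − 0.6396) = 2.775
Loading dose = maintenance dose × R = 266 × 2.775 ≈ 738 mg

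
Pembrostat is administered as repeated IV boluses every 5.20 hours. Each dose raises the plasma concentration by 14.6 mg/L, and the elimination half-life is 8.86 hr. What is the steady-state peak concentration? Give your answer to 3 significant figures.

43.7 mg/L

k = ln 2 / 8.86 = 0.07823 hr⁻¹
Fraction remaining after one interval: e^(−kτ) = e^(−0.07823 × 5.20) = 0.6658
R = 1 / (1 − 0.6658) = 2.992
Css,max = 14.6 × 2.992 ≈ 43.7 mg/L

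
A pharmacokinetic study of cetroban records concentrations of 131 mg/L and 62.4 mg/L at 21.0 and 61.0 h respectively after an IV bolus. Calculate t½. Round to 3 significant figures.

k = ln(C₁/C₂) / (t₂ − t₁) = ln(131/62.4) / (61.0 − 21.0)
  = 0.7416 / 40.00 = 0.01854 h⁻¹
t½ = ln 2 / k = ln 2 / 0.01854 ≈ 37.4 hours

37.4 hours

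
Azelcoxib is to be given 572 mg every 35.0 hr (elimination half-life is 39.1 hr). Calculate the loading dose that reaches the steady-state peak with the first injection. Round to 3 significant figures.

1240 mg

k = ln 2 / 39.1 = 0.01773 hr⁻¹
Accumulation ratio R = 1 / (1 − e^(−kτ)) = 1 / (1 − e^(−0.01773×35.0)) = 1 / (1 − 0.5377) = 2.163
Loading dose = maintenance dose × R = 572 × 2.163 ≈ 1240 mg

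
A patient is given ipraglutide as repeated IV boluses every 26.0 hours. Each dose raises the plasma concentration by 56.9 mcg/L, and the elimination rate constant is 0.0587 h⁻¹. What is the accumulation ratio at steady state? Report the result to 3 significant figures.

1.28

Fraction remaining after one interval: e^(−kτ) = e^(−0.05870 × 26.0) = 0.2174
R = 1 / (1 − 0.2174) = 1 / 0.7826 ≈ 1.28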